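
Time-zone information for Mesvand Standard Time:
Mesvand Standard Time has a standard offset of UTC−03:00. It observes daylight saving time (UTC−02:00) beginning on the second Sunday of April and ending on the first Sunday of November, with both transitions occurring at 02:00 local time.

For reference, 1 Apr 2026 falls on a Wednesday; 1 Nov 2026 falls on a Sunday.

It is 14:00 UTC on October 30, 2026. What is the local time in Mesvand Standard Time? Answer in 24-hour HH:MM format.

1 April 2026 is a Wednesday, so the first Sunday is April 5 and the second is April 12.
1 November 2026 is a Sunday, so the first Sunday is November 1.
At the standard offset (UTC−03:00), 14:00 UTC − 3h = 11:00 Mesvand Standard Time standard time.
Daylight saving runs 12 April – 1 November; the standard-time date in Mesvand Standard Time, October 30, 2026, is inside that window, so Mesvand Standard Time is at UTC−02:00.
14:00 UTC − 2h = 12:00 local.

12:00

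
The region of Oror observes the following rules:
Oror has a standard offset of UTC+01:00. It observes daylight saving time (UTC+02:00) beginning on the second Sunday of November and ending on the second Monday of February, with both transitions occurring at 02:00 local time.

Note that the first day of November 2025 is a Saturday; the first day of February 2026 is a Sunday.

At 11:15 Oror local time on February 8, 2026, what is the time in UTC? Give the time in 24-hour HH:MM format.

1 November 2025 is a Saturday, so the first Sunday is November 2 and the second is November 9.
1 February 2026 is a Sunday, so the first Monday is February 2 and the second is February 9.
February 8, 2026 lies within the daylight-saving period (9 November 2025 – 9 February 2026), so Oror is on daylight time, UTC+02:00.
11:15 local − 2h = 09:15 UTC.

09:15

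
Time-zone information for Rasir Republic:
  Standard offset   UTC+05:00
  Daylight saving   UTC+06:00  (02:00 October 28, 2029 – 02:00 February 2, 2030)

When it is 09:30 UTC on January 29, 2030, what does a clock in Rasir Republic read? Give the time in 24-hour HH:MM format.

At the standard offset (UTC+05:00), 09:30 UTC + 5h = 14:30 Rasir Republic standard time.
The standard-time date in Rasir Republic, January 29, 2030, lies within the daylight-saving period (28 October 2029 – 2 February 2030), so Rasir Republic is on daylight time, UTC+06:00.
09:30 UTC + 6h = 15:30 local.

15:30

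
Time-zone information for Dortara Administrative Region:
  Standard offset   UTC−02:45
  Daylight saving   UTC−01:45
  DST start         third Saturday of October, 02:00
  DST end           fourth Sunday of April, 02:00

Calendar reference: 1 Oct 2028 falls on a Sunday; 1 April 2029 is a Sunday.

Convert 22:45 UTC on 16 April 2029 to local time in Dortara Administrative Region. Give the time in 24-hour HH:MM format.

21:00

1 October 2028 is a Sunday, so the first Saturday is October 7 and the third is October 21.
1 April 2029 is a Sunday, so the first Sunday is April 1 and the fourth is April 22.
At the standard offset (UTC−02:45), 22:45 UTC − 2h45m = 20:00 Dortara Administrative Region standard time.
The standard-time date in Dortara Administrative Region, 16 April 2029, falls between 21 October 2028 and 22 April 2029, so daylight saving is in effect and Dortara Administrative Region is at UTC−01:45.
22:45 UTC − 1h45m = 21:00 local.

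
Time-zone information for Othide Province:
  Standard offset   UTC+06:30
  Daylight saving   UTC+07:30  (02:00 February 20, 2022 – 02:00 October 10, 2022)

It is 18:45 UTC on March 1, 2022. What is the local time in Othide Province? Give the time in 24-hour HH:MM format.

At the standard offset (UTC+06:30), 18:45 UTC + 6h30m = 01:15 Othide Province standard time (rolling into the next day, 2 March 2022).
Daylight saving runs 20 February – 10 October; the standard-time date in Othide Province, March 2, 2022, is inside that window, so Othide Province is at UTC+07:30.
18:45 UTC + 7h30m = 02:15 local (rolling into the next day, 2 March 2022).

02:15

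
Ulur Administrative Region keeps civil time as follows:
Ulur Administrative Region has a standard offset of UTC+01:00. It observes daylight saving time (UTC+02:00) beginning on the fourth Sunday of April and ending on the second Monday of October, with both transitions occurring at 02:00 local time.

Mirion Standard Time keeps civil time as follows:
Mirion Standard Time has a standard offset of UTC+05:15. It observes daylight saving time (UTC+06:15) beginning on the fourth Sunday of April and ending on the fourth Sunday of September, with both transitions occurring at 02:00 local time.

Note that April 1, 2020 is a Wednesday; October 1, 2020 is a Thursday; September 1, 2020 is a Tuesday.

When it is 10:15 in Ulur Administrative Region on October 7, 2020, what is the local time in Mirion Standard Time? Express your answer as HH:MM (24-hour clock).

1 April 2020 is a Wednesday, so the first Sunday is April 5 and the fourth is April 26.
1 October 2020 is a Thursday, so the first Monday is October 5 and the second is October 12.
October 7, 2020 lies within the daylight-saving period (26 April – 12 October), so Ulur Administrative Region is on daylight time, UTC+02:00.
10:15 Ulur Administrative Region − 2h = 08:15 UTC.
1 April 2020 is a Wednesday, so the first Sunday is April 5 and the fourth is April 26.
1 September 2020 is a Tuesday, so the first Sunday is September 6 and the fourth is September 27.
At the standard offset (UTC+05:15), 08:15 UTC + 5h15m = 13:30 Mirion Standard Time standard time.
Daylight saving runs 26 April – 27 September; the standard-time date in Mirion Standard Time, October 7, 2020, is outside that window, so Mirion Standard Time is on standard time at UTC+05:15.
08:15 UTC + 5h15m = 13:30 Mirion Standard Time.

13:30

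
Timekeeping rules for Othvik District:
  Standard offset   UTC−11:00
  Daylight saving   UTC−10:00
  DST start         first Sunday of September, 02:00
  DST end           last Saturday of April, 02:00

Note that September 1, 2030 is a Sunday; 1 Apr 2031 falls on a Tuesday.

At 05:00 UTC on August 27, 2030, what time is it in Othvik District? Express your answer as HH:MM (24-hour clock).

1 September 2030 is a Sunday, so the first Sunday is September 1.
1 April 2031 is a Tuesday, so Saturdays fall on 5, 12, 19, 26; the last is April 26.
At the standard offset (UTC−11:00), 05:00 UTC − 11h = 18:00 Othvik District standard time (rolling into the previous day, 26 August 2030).
The standard-time date in Othvik District, August 26, 2030, does not fall between 1 September 2030 and 26 April 2031, so daylight saving is not in effect and Othvik District is at UTC−11:00.
05:00 UTC − 11h = 18:00 local (rolling into the previous day, 26 August 2030).

18:00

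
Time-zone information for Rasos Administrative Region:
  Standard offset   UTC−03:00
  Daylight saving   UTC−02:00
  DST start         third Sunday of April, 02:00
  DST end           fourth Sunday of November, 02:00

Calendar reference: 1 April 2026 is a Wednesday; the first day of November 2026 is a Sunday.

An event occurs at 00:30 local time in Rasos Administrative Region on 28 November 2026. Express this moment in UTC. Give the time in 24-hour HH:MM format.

1 April 2026 is a Wednesday, so the first Sunday is April 5 and the third is April 19.
1 November 2026 is a Sunday, so the first Sunday is November 1 and the fourth is November 22.
28 November 2026 does not fall between 19 April and 22 November, so daylight saving is not in effect and Rasos Administrative Region is at UTC−03:00.
00:30 local + 3h = 03:30 UTC.

03:30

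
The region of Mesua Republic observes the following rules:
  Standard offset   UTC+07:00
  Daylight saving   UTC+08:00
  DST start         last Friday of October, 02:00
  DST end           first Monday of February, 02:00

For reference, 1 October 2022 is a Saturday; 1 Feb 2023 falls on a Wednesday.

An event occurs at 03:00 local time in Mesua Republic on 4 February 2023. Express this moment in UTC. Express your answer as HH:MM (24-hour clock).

1 October 2022 is a Saturday, so Fridays fall on 7, 14, 21, 28; the last is October 28.
1 February 2023 is a Wednesday, so the first Monday is February 6.
Daylight saving runs 28 October 2022 – 6 February 2023; 4 February 2023 is inside that window, so Mesua Republic is at UTC+08:00.
03:00 local − 8h = 19:00 UTC (rolling into the previous day, 3 February 2023).

19:00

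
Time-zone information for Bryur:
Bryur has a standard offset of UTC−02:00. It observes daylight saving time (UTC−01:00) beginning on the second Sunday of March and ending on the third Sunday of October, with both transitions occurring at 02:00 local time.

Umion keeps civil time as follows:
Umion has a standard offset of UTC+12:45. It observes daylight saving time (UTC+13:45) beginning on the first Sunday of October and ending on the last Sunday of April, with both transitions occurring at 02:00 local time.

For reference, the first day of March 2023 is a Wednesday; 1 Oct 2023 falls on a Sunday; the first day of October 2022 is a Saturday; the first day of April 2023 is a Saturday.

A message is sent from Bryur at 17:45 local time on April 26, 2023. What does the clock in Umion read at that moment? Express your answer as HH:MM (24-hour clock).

08:30

1 March 2023 is a Wednesday, so the first Sunday is March 5 and the second is March 12.
1 October 2023 is a Sunday, so the first Sunday is October 1 and the third is October 15.
April 26, 2023 lies within the daylight-saving period (12 March – 15 October), so Bryur is on daylight time, UTC−01:00.
17:45 Bryur + 1h = 18:45 UTC.
1 October 2022 is a Saturday, so the first Sunday is October 2.
1 April 2023 is a Saturday, so Sundays fall on 2, 9, 16, 23, 30; the last is April 30.
At the standard offset (UTC+12:45), 18:45 UTC + 12h45m = 07:30 Umion standard time (rolling into the next day, 27 April 2023).
The standard-time date in Umion, April 27, 2023, lies within the daylight-saving period (2 October 2022 – 30 April 2023), so Umion is on daylight time, UTC+13:45.
18:45 UTC + 13h45m = 08:30 Umion (rolling into the next day, 27 April 2023).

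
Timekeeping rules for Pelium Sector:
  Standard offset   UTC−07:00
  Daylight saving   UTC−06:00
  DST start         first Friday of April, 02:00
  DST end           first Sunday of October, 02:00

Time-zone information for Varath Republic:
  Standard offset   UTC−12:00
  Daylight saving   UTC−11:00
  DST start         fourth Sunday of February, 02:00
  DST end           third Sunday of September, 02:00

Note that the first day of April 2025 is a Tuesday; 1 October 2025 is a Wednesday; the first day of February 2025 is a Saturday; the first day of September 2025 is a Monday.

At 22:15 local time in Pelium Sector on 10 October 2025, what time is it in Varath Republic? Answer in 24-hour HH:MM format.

1 April 2025 is a Tuesday, so the first Friday is April 4.
1 October 2025 is a Wednesday, so the first Sunday is October 5.
Daylight saving runs 4 April – 5 October; 10 October 2025 is outside that window, so Pelium Sector is on standard time at UTC−07:00.
22:15 Pelium Sector + 7h = 05:15 UTC (rolling into the next day, 11 October 2025).
1 February 2025 is a Saturday, so the first Sunday is February 2 and the fourth is February 23.
1 September 2025 is a Monday, so the first Sunday is September 7 and the third is September 21.
At the standard offset (UTC−12:00), 05:15 UTC − 12h = 17:15 Varath Republic standard time (rolling into the previous day, 10 October 2025).
The standard-time date in Varath Republic, 10 October 2025, does not fall between 23 February and 21 September, so daylight saving is not in effect and Varath Republic is at UTC−12:00.
05:15 UTC − 12h = 17:15 Varath Republic (rolling into the previous day, 10 October 2025).

17:15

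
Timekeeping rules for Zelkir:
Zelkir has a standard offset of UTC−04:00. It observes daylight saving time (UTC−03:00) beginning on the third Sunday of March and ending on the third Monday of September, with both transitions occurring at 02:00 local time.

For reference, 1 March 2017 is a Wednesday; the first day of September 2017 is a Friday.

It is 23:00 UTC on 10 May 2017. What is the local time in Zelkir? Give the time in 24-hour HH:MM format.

1 March 2017 is a Wednesday, so the first Sunday is March 5 and the third is March 19.
1 September 2017 is a Friday, so the first Monday is September 4 and the third is September 18.
At the standard offset (UTC−04:00), 23:00 UTC − 4h = 19:00 Zelkir standard time.
The standard-time date in Zelkir, 10 May 2017, falls between 19 March and 18 September, so daylight saving is in effect and Zelkir is at UTC−03:00.
23:00 UTC − 3h = 20:00 local.

20:00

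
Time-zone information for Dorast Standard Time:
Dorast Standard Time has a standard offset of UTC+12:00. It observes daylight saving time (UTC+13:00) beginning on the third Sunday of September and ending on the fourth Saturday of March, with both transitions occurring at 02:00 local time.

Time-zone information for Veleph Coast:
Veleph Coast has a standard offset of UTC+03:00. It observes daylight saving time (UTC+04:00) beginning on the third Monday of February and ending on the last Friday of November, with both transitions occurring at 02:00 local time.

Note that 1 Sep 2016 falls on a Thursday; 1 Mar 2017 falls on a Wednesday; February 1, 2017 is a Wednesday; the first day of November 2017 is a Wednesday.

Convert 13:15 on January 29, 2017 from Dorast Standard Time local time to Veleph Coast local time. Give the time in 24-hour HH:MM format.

1 September 2016 is a Thursday, so the first Sunday is September 4 and the third is September 18.
1 March 2017 is a Wednesday, so the first Saturday is March 4 and the fourth is March 25.
January 29, 2017 lies within the daylight-saving period (18 September 2016 – 25 March 2017), so Dorast Standard Time is on daylight time, UTC+13:00.
13:15 Dorast Standard Time − 13h = 00:15 UTC.
1 February 2017 is a Wednesday, so the first Monday is February 6 and the third is February 20.
1 November 2017 is a Wednesday, so Fridays fall on 3, 10, 17, 24; the last is November 24.
At the standard offset (UTC+03:00), 00:15 UTC + 3h = 03:15 Veleph Coast standard time.
The standard-time date in Veleph Coast, January 29, 2017, is outside the daylight-saving period (20 February – 24 November), so Veleph Coast is on standard time, UTC+03:00.
00:15 UTC + 3h = 03:15 Veleph Coast.

03:15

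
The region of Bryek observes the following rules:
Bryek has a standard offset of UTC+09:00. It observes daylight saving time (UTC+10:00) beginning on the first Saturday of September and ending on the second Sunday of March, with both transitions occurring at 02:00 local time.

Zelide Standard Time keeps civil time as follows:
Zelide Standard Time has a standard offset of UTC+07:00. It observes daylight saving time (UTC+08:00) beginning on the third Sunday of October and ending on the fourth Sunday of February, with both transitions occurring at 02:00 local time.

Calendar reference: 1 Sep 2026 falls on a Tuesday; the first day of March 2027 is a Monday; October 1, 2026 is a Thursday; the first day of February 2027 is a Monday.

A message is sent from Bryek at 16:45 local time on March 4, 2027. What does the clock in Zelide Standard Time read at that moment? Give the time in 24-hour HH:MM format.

1 September 2026 is a Tuesday, so the first Saturday is September 5.
1 March 2027 is a Monday, so the first Sunday is March 7 and the second is March 14.
Daylight saving runs 5 September 2026 – 14 March 2027; March 4, 2027 is inside that window, so Bryek is at UTC+10:00.
16:45 Bryek − 10h = 06:45 UTC.
1 October 2026 is a Thursday, so the first Sunday is October 4 and the third is October 18.
1 February 2027 is a Monday, so the first Sunday is February 7 and the fourth is February 28.
At the standard offset (UTC+07:00), 06:45 UTC + 7h = 13:45 Zelide Standard Time standard time.
The standard-time date in Zelide Standard Time, March 4, 2027, is outside the daylight-saving period (18 October 2026 – 28 February 2027), so Zelide Standard Time is on standard time, UTC+07:00.
06:45 UTC + 7h = 13:45 Zelide Standard Time.

13:45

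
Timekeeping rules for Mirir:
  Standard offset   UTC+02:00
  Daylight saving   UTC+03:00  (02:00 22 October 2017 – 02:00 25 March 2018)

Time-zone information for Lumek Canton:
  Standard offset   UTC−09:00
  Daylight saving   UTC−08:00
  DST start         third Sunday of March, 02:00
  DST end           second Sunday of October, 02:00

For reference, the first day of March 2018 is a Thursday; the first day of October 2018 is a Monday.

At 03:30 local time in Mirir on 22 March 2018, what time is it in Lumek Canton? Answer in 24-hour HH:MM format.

Daylight saving runs 22 October 2017 – 25 March 2018; 22 March 2018 is inside that window, so Mirir is at UTC+03:00.
03:30 Mirir − 3h = 00:30 UTC.
1 March 2018 is a Thursday, so the first Sunday is March 4 and the third is March 18.
1 October 2018 is a Monday, so the first Sunday is October 7 and the second is October 14.
At the standard offset (UTC−09:00), 00:30 UTC − 9h = 15:30 Lumek Canton standard time (rolling into the previous day, 21 March 2018).
The standard-time date in Lumek Canton, 21 March 2018, falls between 18 March and 14 October, so daylight saving is in effect and Lumek Canton is at UTC−08:00.
00:30 UTC − 8h = 16:30 Lumek Canton (rolling into the previous day, 21 March 2018).

16:30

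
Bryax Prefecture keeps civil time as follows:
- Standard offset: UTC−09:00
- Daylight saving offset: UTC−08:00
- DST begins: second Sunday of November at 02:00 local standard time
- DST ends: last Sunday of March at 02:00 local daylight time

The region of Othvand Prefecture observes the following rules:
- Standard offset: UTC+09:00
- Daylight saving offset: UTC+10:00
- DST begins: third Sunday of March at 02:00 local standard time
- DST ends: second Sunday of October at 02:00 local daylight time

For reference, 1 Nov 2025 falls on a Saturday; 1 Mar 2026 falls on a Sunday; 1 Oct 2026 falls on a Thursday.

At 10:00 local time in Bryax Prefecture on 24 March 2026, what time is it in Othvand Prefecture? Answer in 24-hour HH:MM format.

04:00

1 November 2025 is a Saturday, so the first Sunday is November 2 and the second is November 9.
1 March 2026 is a Sunday, so Sundays fall on 1, 8, 15, 22, 29; the last is March 29.
24 March 2026 falls between 9 November 2025 and 29 March 2026, so daylight saving is in effect and Bryax Prefecture is at UTC−08:00.
10:00 Bryax Prefecture + 8h = 18:00 UTC.
1 March 2026 is a Sunday, so the first Sunday is March 1 and the third is March 15.
1 October 2026 is a Thursday, so the first Sunday is October 4 and the second is October 11.
At the standard offset (UTC+09:00), 18:00 UTC + 9h = 03:00 Othvand Prefecture standard time (rolling into the next day, 25 March 2026).
Daylight saving runs 15 March – 11 October; the standard-time date in Othvand Prefecture, 25 March 2026, is inside that window, so Othvand Prefecture is at UTC+10:00.
18:00 UTC + 10h = 04:00 Othvand Prefecture (rolling into the next day, 25 March 2026).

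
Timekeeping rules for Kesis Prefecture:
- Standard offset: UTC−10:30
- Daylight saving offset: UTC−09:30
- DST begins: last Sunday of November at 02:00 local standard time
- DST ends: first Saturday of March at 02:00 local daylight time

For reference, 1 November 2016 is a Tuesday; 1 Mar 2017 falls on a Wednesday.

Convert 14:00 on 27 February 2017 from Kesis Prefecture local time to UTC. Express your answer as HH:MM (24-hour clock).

1 November 2016 is a Tuesday, so Sundays fall on 6, 13, 20, 27; the last is November 27.
1 March 2017 is a Wednesday, so the first Saturday is March 4.
Daylight saving runs 27 November 2016 – 4 March 2017; 27 February 2017 is inside that window, so Kesis Prefecture is at UTC−09:30.
14:00 local + 9h30m = 23:30 UTC.

23:30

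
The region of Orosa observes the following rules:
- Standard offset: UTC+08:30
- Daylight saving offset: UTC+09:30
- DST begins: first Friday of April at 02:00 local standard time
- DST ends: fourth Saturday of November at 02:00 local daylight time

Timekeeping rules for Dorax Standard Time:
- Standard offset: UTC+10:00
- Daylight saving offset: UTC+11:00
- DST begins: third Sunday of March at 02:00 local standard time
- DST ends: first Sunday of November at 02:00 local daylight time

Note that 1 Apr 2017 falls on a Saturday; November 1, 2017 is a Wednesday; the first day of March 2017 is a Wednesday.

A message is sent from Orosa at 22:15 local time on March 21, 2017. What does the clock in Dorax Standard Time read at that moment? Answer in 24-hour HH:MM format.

00:45

1 April 2017 is a Saturday, so the first Friday is April 7.
1 November 2017 is a Wednesday, so the first Saturday is November 4 and the fourth is November 25.
March 21, 2017 is outside the daylight-saving period (7 April – 25 November), so Orosa is on standard time, UTC+08:30.
22:15 Orosa − 8h30m = 13:45 UTC.
1 March 2017 is a Wednesday, so the first Sunday is March 5 and the third is March 19.
1 November 2017 is a Wednesday, so the first Sunday is November 5.
At the standard offset (UTC+10:00), 13:45 UTC + 10h = 23:45 Dorax Standard Time standard time.
Daylight saving runs 19 March – 5 November; the standard-time date in Dorax Standard Time, March 21, 2017, is inside that window, so Dorax Standard Time is at UTC+11:00.
13:45 UTC + 11h = 00:45 Dorax Standard Time (rolling into the next day, 22 March 2017).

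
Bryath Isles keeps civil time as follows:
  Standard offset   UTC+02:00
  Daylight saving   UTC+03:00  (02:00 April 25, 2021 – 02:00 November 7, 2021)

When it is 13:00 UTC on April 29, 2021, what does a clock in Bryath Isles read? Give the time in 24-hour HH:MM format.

16:00

At the standard offset (UTC+02:00), 13:00 UTC + 2h = 15:00 Bryath Isles standard time.
Daylight saving runs 25 April – 7 November; the standard-time date in Bryath Isles, April 29, 2021, is inside that window, so Bryath Isles is at UTC+03:00.
13:00 UTC + 3h = 16:00 local.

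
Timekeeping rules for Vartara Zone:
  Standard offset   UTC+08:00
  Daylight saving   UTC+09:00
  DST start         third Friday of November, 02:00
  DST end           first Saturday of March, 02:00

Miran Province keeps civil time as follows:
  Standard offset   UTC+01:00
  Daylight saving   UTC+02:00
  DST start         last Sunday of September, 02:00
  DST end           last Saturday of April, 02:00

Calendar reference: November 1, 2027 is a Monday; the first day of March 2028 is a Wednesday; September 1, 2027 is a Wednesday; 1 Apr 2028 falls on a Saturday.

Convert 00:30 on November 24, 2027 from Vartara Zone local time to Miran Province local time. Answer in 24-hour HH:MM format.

17:30

1 November 2027 is a Monday, so the first Friday is November 5 and the third is November 19.
1 March 2028 is a Wednesday, so the first Saturday is March 4.
November 24, 2027 falls between 19 November 2027 and 4 March 2028, so daylight saving is in effect and Vartara Zone is at UTC+09:00.
00:30 Vartara Zone − 9h = 15:30 UTC (rolling into the previous day, 23 November 2027).
1 September 2027 is a Wednesday, so Sundays fall on 5, 12, 19, 26; the last is September 26.
1 April 2028 is a Saturday, so Saturdays fall on 1, 8, 15, 22, 29; the last is April 29.
At the standard offset (UTC+01:00), 15:30 UTC + 1h = 16:30 Miran Province standard time.
The standard-time date in Miran Province, November 23, 2027, lies within the daylight-saving period (26 September 2027 – 29 April 2028), so Miran Province is on daylight time, UTC+02:00.
15:30 UTC + 2h = 17:30 Miran Province.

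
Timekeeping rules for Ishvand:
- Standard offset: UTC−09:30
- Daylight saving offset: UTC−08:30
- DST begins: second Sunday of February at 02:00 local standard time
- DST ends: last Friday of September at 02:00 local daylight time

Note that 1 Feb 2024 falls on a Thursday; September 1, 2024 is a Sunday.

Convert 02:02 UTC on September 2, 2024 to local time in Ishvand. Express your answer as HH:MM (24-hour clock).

17:32

1 February 2024 is a Thursday, so the first Sunday is February 4 and the second is February 11.
1 September 2024 is a Sunday, so Fridays fall on 6, 13, 20, 27; the last is September 27.
At the standard offset (UTC−09:30), 02:02 UTC − 9h30m = 16:32 Ishvand standard time (rolling into the previous day, 1 September 2024).
Daylight saving runs 11 February – 27 September; the standard-time date in Ishvand, September 1, 2024, is inside that window, so Ishvand is at UTC−08:30.
02:02 UTC − 8h30m = 17:32 local (rolling into the previous day, 1 September 2024).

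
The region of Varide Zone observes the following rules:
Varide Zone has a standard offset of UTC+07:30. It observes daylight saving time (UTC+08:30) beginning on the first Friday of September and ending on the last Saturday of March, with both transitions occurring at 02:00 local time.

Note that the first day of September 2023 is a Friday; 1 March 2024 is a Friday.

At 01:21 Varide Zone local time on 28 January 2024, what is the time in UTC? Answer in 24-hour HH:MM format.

1 September 2023 is a Friday, so the first Friday is September 1.
1 March 2024 is a Friday, so Saturdays fall on 2, 9, 16, 23, 30; the last is March 30.
28 January 2024 falls between 1 September 2023 and 30 March 2024, so daylight saving is in effect and Varide Zone is at UTC+08:30.
01:21 local − 8h30m = 16:51 UTC (rolling into the previous day, 27 January 2024).

16:51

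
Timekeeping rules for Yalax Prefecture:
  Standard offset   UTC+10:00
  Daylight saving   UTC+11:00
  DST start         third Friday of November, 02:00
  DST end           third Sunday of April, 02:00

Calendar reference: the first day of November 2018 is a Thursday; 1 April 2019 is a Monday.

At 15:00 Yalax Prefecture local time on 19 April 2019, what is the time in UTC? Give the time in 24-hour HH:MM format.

04:00

1 November 2018 is a Thursday, so the first Friday is November 2 and the third is November 16.
1 April 2019 is a Monday, so the first Sunday is April 7 and the third is April 21.
19 April 2019 falls between 16 November 2018 and 21 April 2019, so daylight saving is in effect and Yalax Prefecture is at UTC+11:00.
15:00 local − 11h = 04:00 UTC.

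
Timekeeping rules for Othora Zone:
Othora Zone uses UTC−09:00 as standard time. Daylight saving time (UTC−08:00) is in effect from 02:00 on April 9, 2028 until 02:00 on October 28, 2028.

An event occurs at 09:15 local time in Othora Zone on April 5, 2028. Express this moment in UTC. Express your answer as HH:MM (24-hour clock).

18:15

April 5, 2028 is outside the daylight-saving period (9 April – 28 October), so Othora Zone is on standard time, UTC−09:00.
09:15 local + 9h = 18:15 UTC.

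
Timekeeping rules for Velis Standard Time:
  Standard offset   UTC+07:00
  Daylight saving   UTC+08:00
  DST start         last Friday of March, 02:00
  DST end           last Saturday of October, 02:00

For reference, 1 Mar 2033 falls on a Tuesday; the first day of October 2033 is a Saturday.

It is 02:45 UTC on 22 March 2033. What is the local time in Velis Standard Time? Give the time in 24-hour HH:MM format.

1 March 2033 is a Tuesday, so Fridays fall on 4, 11, 18, 25; the last is March 25.
1 October 2033 is a Saturday, so Saturdays fall on 1, 8, 15, 22, 29; the last is October 29.
At the standard offset (UTC+07:00), 02:45 UTC + 7h = 09:45 Velis Standard Time standard time.
Daylight saving runs 25 March – 29 October; the standard-time date in Velis Standard Time, 22 March 2033, is outside that window, so Velis Standard Time is on standard time at UTC+07:00.
02:45 UTC + 7h = 09:45 local.

09:45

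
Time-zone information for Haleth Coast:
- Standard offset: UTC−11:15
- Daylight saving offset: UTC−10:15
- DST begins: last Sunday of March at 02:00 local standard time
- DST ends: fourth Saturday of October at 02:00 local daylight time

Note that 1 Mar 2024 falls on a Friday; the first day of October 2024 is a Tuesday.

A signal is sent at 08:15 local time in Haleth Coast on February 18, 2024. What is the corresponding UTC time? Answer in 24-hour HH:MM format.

1 March 2024 is a Friday, so Sundays fall on 3, 10, 17, 24, 31; the last is March 31.
1 October 2024 is a Tuesday, so the first Saturday is October 5 and the fourth is October 26.
February 18, 2024 does not fall between 31 March and 26 October, so daylight saving is not in effect and Haleth Coast is at UTC−11:15.
08:15 local + 11h15m = 19:30 UTC.

19:30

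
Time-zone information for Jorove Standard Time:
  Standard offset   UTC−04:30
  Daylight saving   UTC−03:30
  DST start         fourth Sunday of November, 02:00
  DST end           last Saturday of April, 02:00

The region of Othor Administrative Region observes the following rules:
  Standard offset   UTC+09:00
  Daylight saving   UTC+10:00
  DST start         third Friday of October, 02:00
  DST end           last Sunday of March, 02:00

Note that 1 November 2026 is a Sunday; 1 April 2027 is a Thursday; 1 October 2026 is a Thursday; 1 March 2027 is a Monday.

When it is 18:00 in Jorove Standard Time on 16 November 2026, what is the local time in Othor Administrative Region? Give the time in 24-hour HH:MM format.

1 November 2026 is a Sunday, so the first Sunday is November 1 and the fourth is November 22.
1 April 2027 is a Thursday, so Saturdays fall on 3, 10, 17, 24; the last is April 24.
16 November 2026 does not fall between 22 November 2026 and 24 April 2027, so daylight saving is not in effect and Jorove Standard Time is at UTC−04:30.
18:00 Jorove Standard Time + 4h30m = 22:30 UTC.
1 October 2026 is a Thursday, so the first Friday is October 2 and the third is October 16.
1 March 2027 is a Monday, so Sundays fall on 7, 14, 21, 28; the last is March 28.
At the standard offset (UTC+09:00), 22:30 UTC + 9h = 07:30 Othor Administrative Region standard time (rolling into the next day, 17 November 2026).
The standard-time date in Othor Administrative Region, 17 November 2026, falls between 16 October 2026 and 28 March 2027, so daylight saving is in effect and Othor Administrative Region is at UTC+10:00.
22:30 UTC + 10h = 08:30 Othor Administrative Region (rolling into the next day, 17 November 2026).

08:30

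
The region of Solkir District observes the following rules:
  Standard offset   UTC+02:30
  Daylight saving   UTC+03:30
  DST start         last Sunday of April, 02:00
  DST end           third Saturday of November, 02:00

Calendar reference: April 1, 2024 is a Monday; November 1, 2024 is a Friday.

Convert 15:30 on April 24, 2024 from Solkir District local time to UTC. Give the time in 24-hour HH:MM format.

13:00

1 April 2024 is a Monday, so Sundays fall on 7, 14, 21, 28; the last is April 28.
1 November 2024 is a Friday, so the first Saturday is November 2 and the third is November 16.
Daylight saving runs 28 April – 16 November; April 24, 2024 is outside that window, so Solkir District is on standard time at UTC+02:30.
15:30 local − 2h30m = 13:00 UTC.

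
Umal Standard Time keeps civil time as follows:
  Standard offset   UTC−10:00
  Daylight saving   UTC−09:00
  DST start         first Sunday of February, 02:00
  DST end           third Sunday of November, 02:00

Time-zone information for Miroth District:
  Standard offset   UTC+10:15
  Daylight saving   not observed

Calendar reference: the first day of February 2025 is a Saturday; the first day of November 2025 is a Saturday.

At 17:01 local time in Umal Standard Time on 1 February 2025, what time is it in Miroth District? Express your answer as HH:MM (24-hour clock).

1 February 2025 is a Saturday, so the first Sunday is February 2.
1 November 2025 is a Saturday, so the first Sunday is November 2 and the third is November 16.
1 February 2025 is outside the daylight-saving period (2 February – 16 November), so Umal Standard Time is on standard time, UTC−10:00.
17:01 Umal Standard Time + 10h = 03:01 UTC (rolling into the next day, 2 February 2025).
Miroth District stays on UTC+10:15 all year.
03:01 UTC + 10h15m = 13:16 Miroth District.

13:16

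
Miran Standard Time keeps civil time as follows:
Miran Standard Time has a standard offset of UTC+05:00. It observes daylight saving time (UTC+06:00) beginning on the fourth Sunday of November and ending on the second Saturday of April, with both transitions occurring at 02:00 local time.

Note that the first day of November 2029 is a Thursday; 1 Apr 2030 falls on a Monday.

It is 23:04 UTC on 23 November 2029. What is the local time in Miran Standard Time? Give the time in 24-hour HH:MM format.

1 November 2029 is a Thursday, so the first Sunday is November 4 and the fourth is November 25.
1 April 2030 is a Monday, so the first Saturday is April 6 and the second is April 13.
At the standard offset (UTC+05:00), 23:04 UTC + 5h = 04:04 Miran Standard Time standard time (rolling into the next day, 24 November 2029).
The standard-time date in Miran Standard Time, 24 November 2029, does not fall between 25 November 2029 and 13 April 2030, so daylight saving is not in effect and Miran Standard Time is at UTC+05:00.
23:04 UTC + 5h = 04:04 local (rolling into the next day, 24 November 2029).

04:04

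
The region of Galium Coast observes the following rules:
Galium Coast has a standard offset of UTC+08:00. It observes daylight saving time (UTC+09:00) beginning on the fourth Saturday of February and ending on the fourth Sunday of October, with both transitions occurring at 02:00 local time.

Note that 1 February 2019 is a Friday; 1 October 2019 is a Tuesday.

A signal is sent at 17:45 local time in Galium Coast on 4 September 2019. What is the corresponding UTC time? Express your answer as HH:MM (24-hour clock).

1 February 2019 is a Friday, so the first Saturday is February 2 and the fourth is February 23.
1 October 2019 is a Tuesday, so the first Sunday is October 6 and the fourth is October 27.
4 September 2019 falls between 23 February and 27 October, so daylight saving is in effect and Galium Coast is at UTC+09:00.
17:45 local − 9h = 08:45 UTC.

08:45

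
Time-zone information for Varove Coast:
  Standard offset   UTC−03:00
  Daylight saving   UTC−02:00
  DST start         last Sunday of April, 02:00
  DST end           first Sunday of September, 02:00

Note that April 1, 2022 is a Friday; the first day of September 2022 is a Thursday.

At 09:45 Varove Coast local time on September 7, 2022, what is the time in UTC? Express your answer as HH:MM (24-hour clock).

1 April 2022 is a Friday, so Sundays fall on 3, 10, 17, 24; the last is April 24.
1 September 2022 is a Thursday, so the first Sunday is September 4.
Daylight saving runs 24 April – 4 September; September 7, 2022 is outside that window, so Varove Coast is on standard time at UTC−03:00.
09:45 local + 3h = 12:45 UTC.

12:45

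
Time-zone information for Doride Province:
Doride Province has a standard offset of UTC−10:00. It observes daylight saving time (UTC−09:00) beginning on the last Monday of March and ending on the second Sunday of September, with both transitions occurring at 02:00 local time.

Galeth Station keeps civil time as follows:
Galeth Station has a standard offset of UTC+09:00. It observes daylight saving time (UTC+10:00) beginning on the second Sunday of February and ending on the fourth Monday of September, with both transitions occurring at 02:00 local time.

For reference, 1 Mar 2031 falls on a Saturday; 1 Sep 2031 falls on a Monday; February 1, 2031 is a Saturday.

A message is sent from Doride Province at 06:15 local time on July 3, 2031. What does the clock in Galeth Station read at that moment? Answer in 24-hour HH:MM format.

1 March 2031 is a Saturday, so Mondays fall on 3, 10, 17, 24, 31; the last is March 31.
1 September 2031 is a Monday, so the first Sunday is September 7 and the second is September 14.
July 3, 2031 lies within the daylight-saving period (31 March – 14 September), so Doride Province is on daylight time, UTC−09:00.
06:15 Doride Province + 9h = 15:15 UTC.
1 February 2031 is a Saturday, so the first Sunday is February 2 and the second is February 9.
1 September 2031 is a Monday, so the first Monday is September 1 and the fourth is September 22.
At the standard offset (UTC+09:00), 15:15 UTC + 9h = 00:15 Galeth Station standard time (rolling into the next day, 4 July 2031).
Daylight saving runs 9 February – 22 September; the standard-time date in Galeth Station, July 4, 2031, is inside that window, so Galeth Station is at UTC+10:00.
15:15 UTC + 10h = 01:15 Galeth Station (rolling into the next day, 4 July 2031).

01:15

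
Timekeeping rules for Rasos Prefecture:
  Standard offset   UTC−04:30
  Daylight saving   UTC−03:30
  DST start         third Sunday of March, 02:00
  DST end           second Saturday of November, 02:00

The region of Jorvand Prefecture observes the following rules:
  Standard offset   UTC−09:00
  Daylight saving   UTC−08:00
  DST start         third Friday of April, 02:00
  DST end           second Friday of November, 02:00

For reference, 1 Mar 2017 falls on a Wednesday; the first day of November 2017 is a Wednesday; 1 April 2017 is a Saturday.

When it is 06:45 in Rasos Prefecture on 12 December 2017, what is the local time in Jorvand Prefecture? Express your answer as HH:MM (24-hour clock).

1 March 2017 is a Wednesday, so the first Sunday is March 5 and the third is March 19.
1 November 2017 is a Wednesday, so the first Saturday is November 4 and the second is November 11.
12 December 2017 does not fall between 19 March and 11 November, so daylight saving is not in effect and Rasos Prefecture is at UTC−04:30.
06:45 Rasos Prefecture + 4h30m = 11:15 UTC.
1 April 2017 is a Saturday, so the first Friday is April 7 and the third is April 21.
1 November 2017 is a Wednesday, so the first Friday is November 3 and the second is November 10.
At the standard offset (UTC−09:00), 11:15 UTC − 9h = 02:15 Jorvand Prefecture standard time.
The standard-time date in Jorvand Prefecture, 12 December 2017, is outside the daylight-saving period (21 April – 10 November), so Jorvand Prefecture is on standard time, UTC−09:00.
11:15 UTC − 9h = 02:15 Jorvand Prefecture.

02:15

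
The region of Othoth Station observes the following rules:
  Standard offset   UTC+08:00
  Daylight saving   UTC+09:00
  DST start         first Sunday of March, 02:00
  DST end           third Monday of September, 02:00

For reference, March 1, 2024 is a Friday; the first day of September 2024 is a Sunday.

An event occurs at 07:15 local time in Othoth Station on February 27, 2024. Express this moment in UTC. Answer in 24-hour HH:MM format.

23:15

1 March 2024 is a Friday, so the first Sunday is March 3.
1 September 2024 is a Sunday, so the first Monday is September 2 and the third is September 16.
Daylight saving runs 3 March – 16 September; February 27, 2024 is outside that window, so Othoth Station is on standard time at UTC+08:00.
07:15 local − 8h = 23:15 UTC (rolling into the previous day, 26 February 2024).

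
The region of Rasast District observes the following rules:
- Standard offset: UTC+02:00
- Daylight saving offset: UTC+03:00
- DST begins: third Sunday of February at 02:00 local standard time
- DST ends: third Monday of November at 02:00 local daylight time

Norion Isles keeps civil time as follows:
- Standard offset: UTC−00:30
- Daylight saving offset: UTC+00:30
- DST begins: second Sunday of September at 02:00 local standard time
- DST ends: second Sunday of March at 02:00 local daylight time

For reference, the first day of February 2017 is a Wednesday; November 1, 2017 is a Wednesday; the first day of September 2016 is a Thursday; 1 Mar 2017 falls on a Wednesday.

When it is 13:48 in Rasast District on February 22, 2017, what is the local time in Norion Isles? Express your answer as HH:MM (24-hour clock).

1 February 2017 is a Wednesday, so the first Sunday is February 5 and the third is February 19.
1 November 2017 is a Wednesday, so the first Monday is November 6 and the third is November 20.
Daylight saving runs 19 February – 20 November; February 22, 2017 is inside that window, so Rasast District is at UTC+03:00.
13:48 Rasast District − 3h = 10:48 UTC.
1 September 2016 is a Thursday, so the first Sunday is September 4 and the second is September 11.
1 March 2017 is a Wednesday, so the first Sunday is March 5 and the second is March 12.
At the standard offset (UTC−00:30), 10:48 UTC − 0h30m = 10:18 Norion Isles standard time.
Daylight saving runs 11 September 2016 – 12 March 2017; the standard-time date in Norion Isles, February 22, 2017, is inside that window, so Norion Isles is at UTC+00:30.
10:48 UTC + 0h30m = 11:18 Norion Isles.

11:18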